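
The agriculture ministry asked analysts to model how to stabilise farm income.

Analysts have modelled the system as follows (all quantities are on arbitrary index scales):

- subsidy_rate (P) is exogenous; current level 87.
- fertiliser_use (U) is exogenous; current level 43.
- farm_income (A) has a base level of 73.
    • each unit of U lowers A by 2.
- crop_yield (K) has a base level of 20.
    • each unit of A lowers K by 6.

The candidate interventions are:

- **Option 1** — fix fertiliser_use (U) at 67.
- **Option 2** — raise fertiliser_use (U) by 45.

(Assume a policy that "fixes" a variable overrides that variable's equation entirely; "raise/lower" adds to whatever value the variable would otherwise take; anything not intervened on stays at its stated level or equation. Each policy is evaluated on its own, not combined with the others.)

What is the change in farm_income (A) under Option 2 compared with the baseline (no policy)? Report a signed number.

Baseline:
  U = 43
  A = 73 − 2·43 = -13
Option 2 (U + 45):
  U = 43 + 45 = 88
  A = 73 − 2·88 = -103
Change in A: -103 − (-13) = -90

-90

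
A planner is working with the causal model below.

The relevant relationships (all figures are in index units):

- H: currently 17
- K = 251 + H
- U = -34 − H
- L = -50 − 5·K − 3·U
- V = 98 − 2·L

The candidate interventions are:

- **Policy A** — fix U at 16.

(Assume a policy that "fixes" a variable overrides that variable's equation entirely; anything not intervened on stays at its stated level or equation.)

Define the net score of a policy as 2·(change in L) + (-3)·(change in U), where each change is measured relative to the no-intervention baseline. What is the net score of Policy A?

-603

Baseline:
  H = 17
  K = 251 + 17 = 268
  U = -34 − 17 = -51
  L = -50 − 5·268 − 3·(-51) = -1237
Policy A (U := 16):
  H = 17
  K = 251 + 17 = 268
  U = 16
  L = -50 − 5·268 − 3·16 = -1438
ΔL = -1438 − (-1237) = -201; ΔU = 16 − (-51) = 67
Score = 2·(-201) + (-3)·67 = -603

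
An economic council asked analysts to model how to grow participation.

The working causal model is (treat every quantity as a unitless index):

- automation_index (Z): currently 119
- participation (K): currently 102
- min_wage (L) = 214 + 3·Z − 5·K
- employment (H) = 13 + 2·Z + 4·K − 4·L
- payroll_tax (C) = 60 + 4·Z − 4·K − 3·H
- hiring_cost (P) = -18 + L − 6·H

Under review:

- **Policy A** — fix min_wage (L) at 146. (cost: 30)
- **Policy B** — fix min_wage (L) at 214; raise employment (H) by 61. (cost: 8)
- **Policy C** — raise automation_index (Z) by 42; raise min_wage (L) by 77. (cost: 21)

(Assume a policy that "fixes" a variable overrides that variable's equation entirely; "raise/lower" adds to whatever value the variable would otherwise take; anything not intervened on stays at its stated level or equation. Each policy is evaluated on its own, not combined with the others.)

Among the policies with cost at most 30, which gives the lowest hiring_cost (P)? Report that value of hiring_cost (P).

-322

Policy A (L := 146):
  Z = 119
  K = 102
  L = 146
  H = 13 + 2·119 + 4·102 − 4·146 = 75
  P = -18 + 146 − 6·75 = -322
Policy B (L := 214, H + 61):
  Z = 119
  K = 102
  L = 214
  H = 13 + 2·119 + 4·102 − 4·214 (+61 from intervention) = -136
  P = -18 + 214 − 6·(-136) = 1012
Policy C (Z + 42, L + 77):
  Z = 119 + 42 = 161
  K = 102
  L = 214 + 3·161 − 5·102 (+77 from intervention) = 264
  H = 13 + 2·161 + 4·102 − 4·264 = -313
  P = -18 + 264 − 6·(-313) = 2124
Comparing — Policy A: P=-322, Policy B: P=1012, Policy C: P=2124. Lowest is -322 (Policy A).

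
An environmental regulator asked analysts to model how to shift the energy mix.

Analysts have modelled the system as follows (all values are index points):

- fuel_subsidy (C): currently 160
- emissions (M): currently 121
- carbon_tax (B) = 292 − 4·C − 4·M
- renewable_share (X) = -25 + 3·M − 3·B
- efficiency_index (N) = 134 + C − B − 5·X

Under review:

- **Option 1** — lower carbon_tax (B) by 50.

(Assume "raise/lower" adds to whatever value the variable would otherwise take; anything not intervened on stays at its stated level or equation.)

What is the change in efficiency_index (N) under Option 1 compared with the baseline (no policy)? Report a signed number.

-700

Baseline:
  C = 160
  M = 121
  B = 292 − 4·160 − 4·121 = -832
  X = -25 + 3·121 − 3·(-832) = 2834
  N = 134 + 160 − (-832) − 5·2834 = -13044
Option 1 (B − 50):
  C = 160
  M = 121
  B = 292 − 4·160 − 4·121 (−50 from intervention) = -882
  X = -25 + 3·121 − 3·(-882) = 2984
  N = 134 + 160 − (-882) − 5·2984 = -13744
Change in N: -13744 − (-13044) = -700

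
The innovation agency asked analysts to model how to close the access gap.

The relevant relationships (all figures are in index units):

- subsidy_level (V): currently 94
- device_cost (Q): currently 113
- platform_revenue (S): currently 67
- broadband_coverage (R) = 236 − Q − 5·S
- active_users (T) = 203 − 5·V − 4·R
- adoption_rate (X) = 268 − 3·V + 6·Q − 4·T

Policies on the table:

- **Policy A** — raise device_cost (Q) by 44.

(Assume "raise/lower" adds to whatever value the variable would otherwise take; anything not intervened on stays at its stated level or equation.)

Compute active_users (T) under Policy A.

Policy A (Q + 44):
  V = 94
  Q = 113 + 44 = 157
  S = 67
  R = 236 − 157 − 5·67 = -256
  T = 203 − 5·94 − 4·(-256) = 757

757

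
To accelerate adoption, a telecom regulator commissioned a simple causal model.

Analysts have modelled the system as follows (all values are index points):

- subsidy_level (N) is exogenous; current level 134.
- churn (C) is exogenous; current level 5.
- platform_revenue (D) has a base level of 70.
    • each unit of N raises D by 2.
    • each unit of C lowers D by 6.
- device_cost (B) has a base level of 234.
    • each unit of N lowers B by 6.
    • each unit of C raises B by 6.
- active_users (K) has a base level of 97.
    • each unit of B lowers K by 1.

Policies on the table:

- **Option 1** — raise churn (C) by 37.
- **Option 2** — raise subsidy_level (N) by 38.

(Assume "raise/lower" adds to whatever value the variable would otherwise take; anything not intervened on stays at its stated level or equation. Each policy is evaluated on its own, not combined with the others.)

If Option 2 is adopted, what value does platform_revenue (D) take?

384

Option 2 (N + 38):
  N = 134 + 38 = 172
  C = 5
  D = 70 + 2·172 − 6·5 = 384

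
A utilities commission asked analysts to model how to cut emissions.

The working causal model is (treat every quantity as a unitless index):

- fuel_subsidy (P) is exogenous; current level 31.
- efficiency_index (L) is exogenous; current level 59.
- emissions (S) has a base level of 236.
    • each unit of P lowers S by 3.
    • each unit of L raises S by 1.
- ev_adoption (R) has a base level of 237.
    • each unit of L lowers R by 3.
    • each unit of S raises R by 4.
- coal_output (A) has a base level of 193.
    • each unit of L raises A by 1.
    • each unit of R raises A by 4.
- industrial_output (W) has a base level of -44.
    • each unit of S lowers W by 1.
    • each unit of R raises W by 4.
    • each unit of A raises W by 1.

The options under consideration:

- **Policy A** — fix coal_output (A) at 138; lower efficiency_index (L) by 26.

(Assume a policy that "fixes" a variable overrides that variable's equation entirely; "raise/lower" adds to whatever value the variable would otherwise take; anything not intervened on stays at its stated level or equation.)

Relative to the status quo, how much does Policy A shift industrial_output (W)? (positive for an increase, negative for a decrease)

-3664

Baseline:
  P = 31
  L = 59
  S = 236 − 3·31 + 59 = 202
  R = 237 − 3·59 + 4·202 = 868
  A = 193 + 59 + 4·868 = 3724
  W = -44 − 202 + 4·868 + 3724 = 6950
Policy A (A := 138, L − 26):
  P = 31
  L = 59 − 26 = 33
  S = 236 − 3·31 + 33 = 176
  R = 237 − 3·33 + 4·176 = 842
  A = 138
  W = -44 − 176 + 4·842 + 138 = 3286
Change in W: 3286 − 6950 = -3664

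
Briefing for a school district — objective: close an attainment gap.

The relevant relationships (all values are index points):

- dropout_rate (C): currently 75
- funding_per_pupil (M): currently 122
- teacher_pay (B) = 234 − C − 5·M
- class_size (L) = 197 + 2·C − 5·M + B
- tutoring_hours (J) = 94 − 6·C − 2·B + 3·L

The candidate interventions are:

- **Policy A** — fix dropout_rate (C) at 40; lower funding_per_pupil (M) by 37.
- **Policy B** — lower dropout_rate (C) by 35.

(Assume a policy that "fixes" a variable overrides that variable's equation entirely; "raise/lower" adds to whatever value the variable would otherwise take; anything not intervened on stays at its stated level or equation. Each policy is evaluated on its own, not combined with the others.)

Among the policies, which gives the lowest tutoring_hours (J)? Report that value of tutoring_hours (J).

-1561

Policy A (C := 40, M − 37):
  C = 40
  M = 122 − 37 = 85
  B = 234 − 40 − 5·85 = -231
  L = 197 + 2·40 − 5·85 + (-231) = -379
  J = 94 − 6·40 − 2·(-231) + 3·(-379) = -821
Policy B (C − 35):
  C = 75 − 35 = 40
  M = 122
  B = 234 − 40 − 5·122 = -416
  L = 197 + 2·40 − 5·122 + (-416) = -749
  J = 94 − 6·40 − 2·(-416) + 3·(-749) = -1561
Comparing — Policy A: J=-821, Policy B: J=-1561. Lowest is -1561 (Policy B).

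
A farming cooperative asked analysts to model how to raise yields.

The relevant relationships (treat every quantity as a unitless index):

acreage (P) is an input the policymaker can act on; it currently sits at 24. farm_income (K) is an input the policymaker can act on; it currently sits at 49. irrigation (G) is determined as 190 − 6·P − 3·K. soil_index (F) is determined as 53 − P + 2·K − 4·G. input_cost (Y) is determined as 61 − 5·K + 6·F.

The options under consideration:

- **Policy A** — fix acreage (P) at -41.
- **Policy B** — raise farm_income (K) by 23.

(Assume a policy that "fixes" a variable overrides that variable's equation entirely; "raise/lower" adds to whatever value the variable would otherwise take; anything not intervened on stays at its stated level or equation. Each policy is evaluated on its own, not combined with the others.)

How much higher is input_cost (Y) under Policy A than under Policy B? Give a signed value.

-10787

Policy A (P := -41):
  P = -41
  K = 49
  G = 190 − 6·(-41) − 3·49 = 289
  F = 53 − (-41) + 2·49 − 4·289 = -964
  Y = 61 − 5·49 + 6·(-964) = -5968
Policy B (K + 23):
  P = 24
  K = 49 + 23 = 72
  G = 190 − 6·24 − 3·72 = -170
  F = 53 − 24 + 2·72 − 4·(-170) = 853
  Y = 61 − 5·72 + 6·853 = 4819
Y: -5968 − 4819 = -10787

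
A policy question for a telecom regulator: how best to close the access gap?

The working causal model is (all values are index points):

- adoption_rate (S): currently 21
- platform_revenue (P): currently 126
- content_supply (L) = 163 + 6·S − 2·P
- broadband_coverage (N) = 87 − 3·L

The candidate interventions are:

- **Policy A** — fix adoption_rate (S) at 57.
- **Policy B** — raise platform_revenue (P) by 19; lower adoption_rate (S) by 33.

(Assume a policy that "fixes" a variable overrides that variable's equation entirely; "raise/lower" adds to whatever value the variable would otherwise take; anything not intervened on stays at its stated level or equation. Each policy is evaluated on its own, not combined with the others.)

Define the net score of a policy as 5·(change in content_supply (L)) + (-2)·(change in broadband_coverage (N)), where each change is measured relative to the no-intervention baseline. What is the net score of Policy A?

2376

Baseline:
  S = 21
  P = 126
  L = 163 + 6·21 − 2·126 = 37
  N = 87 − 3·37 = -24
Policy A (S := 57):
  S = 57
  P = 126
  L = 163 + 6·57 − 2·126 = 253
  N = 87 − 3·253 = -672
ΔL = 253 − 37 = 216; ΔN = -672 − (-24) = -648
Score = 5·216 + (-2)·(-648) = 2376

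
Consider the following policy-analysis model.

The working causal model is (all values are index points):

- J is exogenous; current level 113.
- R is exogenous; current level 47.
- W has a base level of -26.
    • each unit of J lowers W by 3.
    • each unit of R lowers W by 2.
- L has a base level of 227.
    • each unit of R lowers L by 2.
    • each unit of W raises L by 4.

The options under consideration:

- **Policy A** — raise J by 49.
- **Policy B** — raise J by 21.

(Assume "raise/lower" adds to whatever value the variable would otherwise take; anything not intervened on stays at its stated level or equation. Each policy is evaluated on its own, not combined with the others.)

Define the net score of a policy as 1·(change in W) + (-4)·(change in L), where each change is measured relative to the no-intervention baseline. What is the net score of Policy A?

2205

Baseline:
  J = 113
  R = 47
  W = -26 − 3·113 − 2·47 = -459
  L = 227 − 2·47 + 4·(-459) = -1703
Policy A (J + 49):
  J = 113 + 49 = 162
  R = 47
  W = -26 − 3·162 − 2·47 = -606
  L = 227 − 2·47 + 4·(-606) = -2291
ΔW = -606 − (-459) = -147; ΔL = -2291 − (-1703) = -588
Score = 1·(-147) + (-4)·(-588) = 2205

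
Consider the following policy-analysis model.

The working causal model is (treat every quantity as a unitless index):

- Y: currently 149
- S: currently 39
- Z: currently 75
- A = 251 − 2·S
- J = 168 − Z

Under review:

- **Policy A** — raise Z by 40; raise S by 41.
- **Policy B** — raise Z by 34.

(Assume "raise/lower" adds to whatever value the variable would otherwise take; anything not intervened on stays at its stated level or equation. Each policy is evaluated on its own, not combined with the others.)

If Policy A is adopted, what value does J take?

53

Policy A (Z + 40, S + 41):
  Z = 75 + 40 = 115
  J = 168 − 115 = 53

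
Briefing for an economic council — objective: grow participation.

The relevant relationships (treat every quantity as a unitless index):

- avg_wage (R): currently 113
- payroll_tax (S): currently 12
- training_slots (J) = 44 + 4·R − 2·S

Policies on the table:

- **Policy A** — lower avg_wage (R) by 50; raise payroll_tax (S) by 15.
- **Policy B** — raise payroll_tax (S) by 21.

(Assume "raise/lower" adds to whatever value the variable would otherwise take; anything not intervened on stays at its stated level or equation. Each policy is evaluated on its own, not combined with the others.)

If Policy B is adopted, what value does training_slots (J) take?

430

Policy B (S + 21):
  R = 113
  S = 12 + 21 = 33
  J = 44 + 4·113 − 2·33 = 430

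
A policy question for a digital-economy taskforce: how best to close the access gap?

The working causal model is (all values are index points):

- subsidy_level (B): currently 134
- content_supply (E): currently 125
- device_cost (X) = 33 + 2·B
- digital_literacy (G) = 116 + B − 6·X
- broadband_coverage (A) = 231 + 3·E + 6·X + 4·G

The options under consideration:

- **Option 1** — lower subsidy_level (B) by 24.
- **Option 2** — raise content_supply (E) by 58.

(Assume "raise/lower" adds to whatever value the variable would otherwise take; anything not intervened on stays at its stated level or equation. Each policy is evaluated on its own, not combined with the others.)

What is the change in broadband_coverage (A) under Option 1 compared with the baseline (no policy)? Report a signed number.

768

Baseline:
  B = 134
  E = 125
  X = 33 + 2·134 = 301
  G = 116 + 134 − 6·301 = -1556
  A = 231 + 3·125 + 6·301 + 4·(-1556) = -3812
Option 1 (B − 24):
  B = 134 − 24 = 110
  E = 125
  X = 33 + 2·110 = 253
  G = 116 + 110 − 6·253 = -1292
  A = 231 + 3·125 + 6·253 + 4·(-1292) = -3044
Change in A: -3044 − (-3812) = 768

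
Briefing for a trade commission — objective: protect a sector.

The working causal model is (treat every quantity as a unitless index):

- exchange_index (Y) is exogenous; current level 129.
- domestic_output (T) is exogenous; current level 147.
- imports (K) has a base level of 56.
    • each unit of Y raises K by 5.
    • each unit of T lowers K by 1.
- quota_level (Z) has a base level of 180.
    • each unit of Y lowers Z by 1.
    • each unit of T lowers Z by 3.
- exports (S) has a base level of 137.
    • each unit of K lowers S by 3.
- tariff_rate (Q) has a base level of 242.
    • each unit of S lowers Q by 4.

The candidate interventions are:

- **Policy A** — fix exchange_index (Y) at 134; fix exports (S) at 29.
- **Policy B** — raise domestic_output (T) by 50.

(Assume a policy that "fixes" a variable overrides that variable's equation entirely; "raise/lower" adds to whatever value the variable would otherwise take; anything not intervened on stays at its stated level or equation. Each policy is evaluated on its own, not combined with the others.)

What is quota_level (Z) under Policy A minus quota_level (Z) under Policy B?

Policy A (Y := 134, S := 29):
  Y = 134
  T = 147
  Z = 180 − 134 − 3·147 = -395
Policy B (T + 50):
  Y = 129
  T = 147 + 50 = 197
  Z = 180 − 129 − 3·197 = -540
Z: -395 − (-540) = 145

145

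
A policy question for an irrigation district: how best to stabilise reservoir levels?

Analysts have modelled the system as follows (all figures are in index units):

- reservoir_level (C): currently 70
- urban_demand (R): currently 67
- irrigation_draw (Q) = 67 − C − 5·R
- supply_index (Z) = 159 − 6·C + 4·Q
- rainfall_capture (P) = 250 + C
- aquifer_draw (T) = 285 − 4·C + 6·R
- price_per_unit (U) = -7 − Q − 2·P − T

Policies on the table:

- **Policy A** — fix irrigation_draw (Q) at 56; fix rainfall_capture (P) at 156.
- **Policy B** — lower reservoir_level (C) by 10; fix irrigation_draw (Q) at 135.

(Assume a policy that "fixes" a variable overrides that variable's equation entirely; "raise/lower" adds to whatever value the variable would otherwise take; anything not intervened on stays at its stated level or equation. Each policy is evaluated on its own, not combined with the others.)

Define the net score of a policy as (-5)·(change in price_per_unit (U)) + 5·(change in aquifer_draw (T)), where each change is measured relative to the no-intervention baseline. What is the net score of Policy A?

Baseline:
  C = 70
  R = 67
  Q = 67 − 70 − 5·67 = -338
  P = 250 + 70 = 320
  T = 285 − 4·70 + 6·67 = 407
  U = -7 − (-338) − 2·320 − 407 = -716
Policy A (Q := 56, P := 156):
  C = 70
  R = 67
  Q = 56
  P = 156
  T = 285 − 4·70 + 6·67 = 407
  U = -7 − 56 − 2·156 − 407 = -782
ΔU = -782 − (-716) = -66; ΔT = 407 − 407 = 0
Score = (-5)·(-66) + 5·0 = 330

330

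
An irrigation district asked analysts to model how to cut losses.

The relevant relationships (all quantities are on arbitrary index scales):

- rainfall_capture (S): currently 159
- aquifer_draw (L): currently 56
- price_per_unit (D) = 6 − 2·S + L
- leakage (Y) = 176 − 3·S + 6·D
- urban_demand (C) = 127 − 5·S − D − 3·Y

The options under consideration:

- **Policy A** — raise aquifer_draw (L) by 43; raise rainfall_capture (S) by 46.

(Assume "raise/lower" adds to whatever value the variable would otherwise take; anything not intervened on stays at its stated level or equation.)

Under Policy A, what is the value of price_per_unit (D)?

-305

Policy A (L + 43, S + 46):
  S = 159 + 46 = 205
  L = 56 + 43 = 99
  D = 6 − 2·205 + 99 = -305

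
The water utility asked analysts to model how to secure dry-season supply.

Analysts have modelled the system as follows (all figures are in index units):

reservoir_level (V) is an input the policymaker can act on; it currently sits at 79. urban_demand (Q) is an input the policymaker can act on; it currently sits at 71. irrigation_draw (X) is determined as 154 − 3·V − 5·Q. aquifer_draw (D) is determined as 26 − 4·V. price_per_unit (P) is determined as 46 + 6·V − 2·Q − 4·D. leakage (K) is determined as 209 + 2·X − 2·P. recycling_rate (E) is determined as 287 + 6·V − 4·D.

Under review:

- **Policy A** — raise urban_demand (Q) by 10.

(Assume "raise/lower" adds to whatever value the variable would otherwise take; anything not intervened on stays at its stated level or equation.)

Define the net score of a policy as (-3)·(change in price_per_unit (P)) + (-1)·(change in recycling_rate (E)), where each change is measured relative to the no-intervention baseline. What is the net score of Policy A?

Baseline:
  V = 79
  Q = 71
  D = 26 − 4·79 = -290
  P = 46 + 6·79 − 2·71 − 4·(-290) = 1538
  E = 287 + 6·79 − 4·(-290) = 1921
Policy A (Q + 10):
  V = 79
  Q = 71 + 10 = 81
  D = 26 − 4·79 = -290
  P = 46 + 6·79 − 2·81 − 4·(-290) = 1518
  E = 287 + 6·79 − 4·(-290) = 1921
ΔP = 1518 − 1538 = -20; ΔE = 1921 − 1921 = 0
Score = (-3)·(-20) + (-1)·0 = 60

60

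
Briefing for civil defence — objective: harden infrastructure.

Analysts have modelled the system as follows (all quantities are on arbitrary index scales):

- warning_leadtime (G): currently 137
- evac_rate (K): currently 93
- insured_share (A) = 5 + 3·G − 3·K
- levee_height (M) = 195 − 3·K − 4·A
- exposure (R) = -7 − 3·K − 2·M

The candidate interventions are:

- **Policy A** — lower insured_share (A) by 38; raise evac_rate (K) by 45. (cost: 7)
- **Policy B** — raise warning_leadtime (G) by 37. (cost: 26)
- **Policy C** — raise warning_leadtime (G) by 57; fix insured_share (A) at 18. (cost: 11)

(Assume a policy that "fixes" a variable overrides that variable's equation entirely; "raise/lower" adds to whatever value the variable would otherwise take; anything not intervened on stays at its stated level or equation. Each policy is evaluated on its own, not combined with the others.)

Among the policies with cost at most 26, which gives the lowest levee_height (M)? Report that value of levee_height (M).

-1076

Policy A (A − 38, K + 45):
  G = 137
  K = 93 + 45 = 138
  A = 5 + 3·137 − 3·138 (−38 from intervention) = -36
  M = 195 − 3·138 − 4·(-36) = -75
Policy B (G + 37):
  G = 137 + 37 = 174
  K = 93
  A = 5 + 3·174 − 3·93 = 248
  M = 195 − 3·93 − 4·248 = -1076
Policy C (G + 57, A := 18):
  G = 137 + 57 = 194
  K = 93
  A = 18
  M = 195 − 3·93 − 4·18 = -156
Comparing — Policy A: M=-75, Policy B: M=-1076, Policy C: M=-156. Lowest is -1076 (Policy B).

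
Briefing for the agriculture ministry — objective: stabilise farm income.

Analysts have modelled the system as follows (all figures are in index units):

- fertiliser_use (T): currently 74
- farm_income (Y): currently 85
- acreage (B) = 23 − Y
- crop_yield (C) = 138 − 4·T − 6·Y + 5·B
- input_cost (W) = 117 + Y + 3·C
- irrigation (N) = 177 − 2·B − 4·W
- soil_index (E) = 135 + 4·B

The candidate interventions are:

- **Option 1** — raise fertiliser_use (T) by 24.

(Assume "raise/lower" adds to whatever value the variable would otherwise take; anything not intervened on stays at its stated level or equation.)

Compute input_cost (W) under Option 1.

-3020

Option 1 (T + 24):
  T = 74 + 24 = 98
  Y = 85
  B = 23 − 85 = -62
  C = 138 − 4·98 − 6·85 + 5·(-62) = -1074
  W = 117 + 85 + 3·(-1074) = -3020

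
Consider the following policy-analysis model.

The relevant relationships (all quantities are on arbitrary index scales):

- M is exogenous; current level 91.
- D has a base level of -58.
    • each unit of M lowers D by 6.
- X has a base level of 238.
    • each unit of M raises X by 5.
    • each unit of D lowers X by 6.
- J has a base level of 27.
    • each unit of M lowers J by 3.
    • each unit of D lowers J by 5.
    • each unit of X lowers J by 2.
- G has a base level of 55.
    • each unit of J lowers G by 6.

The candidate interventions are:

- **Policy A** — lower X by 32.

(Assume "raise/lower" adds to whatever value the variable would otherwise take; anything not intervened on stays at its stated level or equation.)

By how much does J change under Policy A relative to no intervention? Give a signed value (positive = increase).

64

Baseline:
  M = 91
  D = -58 − 6·91 = -604
  X = 238 + 5·91 − 6·(-604) = 4317
  J = 27 − 3·91 − 5·(-604) − 2·4317 = -5860
Policy A (X − 32):
  M = 91
  D = -58 − 6·91 = -604
  X = 238 + 5·91 − 6·(-604) (−32 from intervention) = 4285
  J = 27 − 3·91 − 5·(-604) − 2·4285 = -5796
Change in J: -5796 − (-5860) = 64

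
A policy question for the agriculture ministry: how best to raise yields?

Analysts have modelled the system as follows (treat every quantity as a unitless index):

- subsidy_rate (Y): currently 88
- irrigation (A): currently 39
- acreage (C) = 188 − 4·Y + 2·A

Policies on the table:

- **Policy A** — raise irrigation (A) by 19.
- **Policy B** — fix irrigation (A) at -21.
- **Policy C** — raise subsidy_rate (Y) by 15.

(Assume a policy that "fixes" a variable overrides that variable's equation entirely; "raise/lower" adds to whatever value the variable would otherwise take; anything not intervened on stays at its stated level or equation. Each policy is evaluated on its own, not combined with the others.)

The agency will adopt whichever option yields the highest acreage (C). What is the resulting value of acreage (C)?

-48

Policy A (A + 19):
  Y = 88
  A = 39 + 19 = 58
  C = 188 − 4·88 + 2·58 = -48
Policy B (A := -21):
  Y = 88
  A = -21
  C = 188 − 4·88 + 2·(-21) = -206
Policy C (Y + 15):
  Y = 88 + 15 = 103
  A = 39
  C = 188 − 4·103 + 2·39 = -146
Comparing — Policy A: C=-48, Policy B: C=-206, Policy C: C=-146. Highest is -48 (Policy A).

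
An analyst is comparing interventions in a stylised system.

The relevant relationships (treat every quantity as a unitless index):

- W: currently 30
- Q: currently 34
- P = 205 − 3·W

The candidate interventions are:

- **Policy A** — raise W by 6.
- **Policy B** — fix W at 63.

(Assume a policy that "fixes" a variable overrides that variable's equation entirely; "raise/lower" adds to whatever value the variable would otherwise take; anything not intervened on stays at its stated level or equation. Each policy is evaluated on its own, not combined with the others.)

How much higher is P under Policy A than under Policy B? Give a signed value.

Policy A (W + 6):
  W = 30 + 6 = 36
  P = 205 − 3·36 = 97
Policy B (W := 63):
  W = 63
  P = 205 − 3·63 = 16
P: 97 − 16 = 81

81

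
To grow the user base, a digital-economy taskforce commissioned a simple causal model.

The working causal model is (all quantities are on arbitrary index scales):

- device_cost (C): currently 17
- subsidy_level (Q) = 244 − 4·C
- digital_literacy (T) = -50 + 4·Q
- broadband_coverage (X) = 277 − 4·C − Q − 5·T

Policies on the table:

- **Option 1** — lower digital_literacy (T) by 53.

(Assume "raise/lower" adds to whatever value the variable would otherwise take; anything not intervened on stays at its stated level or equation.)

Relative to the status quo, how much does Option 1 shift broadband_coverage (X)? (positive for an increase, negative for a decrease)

265

Baseline:
  C = 17
  Q = 244 − 4·17 = 176
  T = -50 + 4·176 = 654
  X = 277 − 4·17 − 176 − 5·654 = -3237
Option 1 (T − 53):
  C = 17
  Q = 244 − 4·17 = 176
  T = -50 + 4·176 (−53 from intervention) = 601
  X = 277 − 4·17 − 176 − 5·601 = -2972
Change in X: -2972 − (-3237) = 265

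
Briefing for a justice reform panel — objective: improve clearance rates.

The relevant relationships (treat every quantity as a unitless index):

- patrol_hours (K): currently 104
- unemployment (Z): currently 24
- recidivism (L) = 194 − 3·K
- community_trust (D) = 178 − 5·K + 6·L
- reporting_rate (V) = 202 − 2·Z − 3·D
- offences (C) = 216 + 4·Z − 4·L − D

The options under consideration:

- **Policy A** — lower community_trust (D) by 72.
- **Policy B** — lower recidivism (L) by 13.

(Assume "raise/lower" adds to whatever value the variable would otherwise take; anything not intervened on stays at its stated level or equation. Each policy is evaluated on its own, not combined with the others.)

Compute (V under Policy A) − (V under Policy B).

Policy A (D − 72):
  K = 104
  Z = 24
  L = 194 − 3·104 = -118
  D = 178 − 5·104 + 6·(-118) (−72 from intervention) = -1122
  V = 202 − 2·24 − 3·(-1122) = 3520
Policy B (L − 13):
  K = 104
  Z = 24
  L = 194 − 3·104 (−13 from intervention) = -131
  D = 178 − 5·104 + 6·(-131) = -1128
  V = 202 − 2·24 − 3·(-1128) = 3538
V: 3520 − 3538 = -18

-18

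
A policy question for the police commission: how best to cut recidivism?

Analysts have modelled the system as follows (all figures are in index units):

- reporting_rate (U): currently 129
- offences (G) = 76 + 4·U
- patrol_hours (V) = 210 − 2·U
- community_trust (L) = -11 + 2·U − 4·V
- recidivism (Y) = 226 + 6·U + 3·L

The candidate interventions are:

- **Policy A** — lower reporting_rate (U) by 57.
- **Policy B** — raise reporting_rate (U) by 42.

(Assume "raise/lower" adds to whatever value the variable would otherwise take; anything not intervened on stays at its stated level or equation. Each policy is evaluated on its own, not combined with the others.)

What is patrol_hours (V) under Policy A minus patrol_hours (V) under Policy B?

198

Policy A (U − 57):
  U = 129 − 57 = 72
  V = 210 − 2·72 = 66
Policy B (U + 42):
  U = 129 + 42 = 171
  V = 210 − 2·171 = -132
V: 66 − (-132) = 198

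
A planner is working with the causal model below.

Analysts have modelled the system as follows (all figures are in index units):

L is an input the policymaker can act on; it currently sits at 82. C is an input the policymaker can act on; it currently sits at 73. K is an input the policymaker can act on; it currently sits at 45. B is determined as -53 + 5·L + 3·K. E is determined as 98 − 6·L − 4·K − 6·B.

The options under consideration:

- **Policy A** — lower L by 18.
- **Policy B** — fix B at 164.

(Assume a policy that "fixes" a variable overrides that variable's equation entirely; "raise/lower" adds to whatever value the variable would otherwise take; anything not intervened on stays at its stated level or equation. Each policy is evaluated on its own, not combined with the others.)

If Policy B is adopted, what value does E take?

Policy B (B := 164):
  L = 82
  K = 45
  B = 164
  E = 98 − 6·82 − 4·45 − 6·164 = -1558

-1558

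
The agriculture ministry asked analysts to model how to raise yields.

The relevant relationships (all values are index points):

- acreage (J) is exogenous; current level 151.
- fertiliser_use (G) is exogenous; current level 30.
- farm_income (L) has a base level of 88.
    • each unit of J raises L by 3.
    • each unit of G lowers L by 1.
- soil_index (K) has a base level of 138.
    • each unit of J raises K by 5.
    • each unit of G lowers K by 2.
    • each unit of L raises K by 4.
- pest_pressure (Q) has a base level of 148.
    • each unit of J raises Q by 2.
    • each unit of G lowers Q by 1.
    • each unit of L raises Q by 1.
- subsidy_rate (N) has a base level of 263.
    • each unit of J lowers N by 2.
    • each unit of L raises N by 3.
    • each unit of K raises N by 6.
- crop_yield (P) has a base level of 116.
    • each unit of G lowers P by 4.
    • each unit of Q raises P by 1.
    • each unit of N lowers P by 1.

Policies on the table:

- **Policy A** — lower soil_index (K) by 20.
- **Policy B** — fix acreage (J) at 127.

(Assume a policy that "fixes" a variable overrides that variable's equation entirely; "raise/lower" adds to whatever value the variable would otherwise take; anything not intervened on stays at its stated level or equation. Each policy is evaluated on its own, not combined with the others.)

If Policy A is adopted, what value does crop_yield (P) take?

-17709

Policy A (K − 20):
  J = 151
  G = 30
  L = 88 + 3·151 − 30 = 511
  K = 138 + 5·151 − 2·30 + 4·511 (−20 from intervention) = 2857
  Q = 148 + 2·151 − 30 + 511 = 931
  N = 263 − 2·151 + 3·511 + 6·2857 = 18636
  P = 116 − 4·30 + 931 − 18636 = -17709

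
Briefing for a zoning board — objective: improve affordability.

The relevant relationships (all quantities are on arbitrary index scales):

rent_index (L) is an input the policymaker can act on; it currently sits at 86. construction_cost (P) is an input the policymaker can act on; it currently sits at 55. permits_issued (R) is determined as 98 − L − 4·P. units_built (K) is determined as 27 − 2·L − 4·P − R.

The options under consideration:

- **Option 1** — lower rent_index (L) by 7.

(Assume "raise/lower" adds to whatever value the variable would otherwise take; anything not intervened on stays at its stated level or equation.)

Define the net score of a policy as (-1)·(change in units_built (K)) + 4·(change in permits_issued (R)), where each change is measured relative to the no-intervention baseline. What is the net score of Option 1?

Baseline:
  L = 86
  P = 55
  R = 98 − 86 − 4·55 = -208
  K = 27 − 2·86 − 4·55 − (-208) = -157
Option 1 (L − 7):
  L = 86 − 7 = 79
  P = 55
  R = 98 − 79 − 4·55 = -201
  K = 27 − 2·79 − 4·55 − (-201) = -150
ΔK = -150 − (-157) = 7; ΔR = -201 − (-208) = 7
Score = (-1)·7 + 4·7 = 21

21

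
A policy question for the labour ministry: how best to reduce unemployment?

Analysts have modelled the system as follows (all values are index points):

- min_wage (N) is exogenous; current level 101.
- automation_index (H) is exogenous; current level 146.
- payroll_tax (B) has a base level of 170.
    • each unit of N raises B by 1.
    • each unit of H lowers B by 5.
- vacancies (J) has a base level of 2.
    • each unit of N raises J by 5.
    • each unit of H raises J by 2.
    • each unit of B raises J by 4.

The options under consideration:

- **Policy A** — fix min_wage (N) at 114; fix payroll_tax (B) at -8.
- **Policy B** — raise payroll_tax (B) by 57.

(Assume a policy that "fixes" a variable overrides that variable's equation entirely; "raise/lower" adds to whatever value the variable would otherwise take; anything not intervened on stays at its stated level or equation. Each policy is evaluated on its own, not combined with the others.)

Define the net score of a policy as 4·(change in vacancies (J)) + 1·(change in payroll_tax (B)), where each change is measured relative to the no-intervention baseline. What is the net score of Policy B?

969

Baseline:
  N = 101
  H = 146
  B = 170 + 101 − 5·146 = -459
  J = 2 + 5·101 + 2·146 + 4·(-459) = -1037
Policy B (B + 57):
  N = 101
  H = 146
  B = 170 + 101 − 5·146 (+57 from intervention) = -402
  J = 2 + 5·101 + 2·146 + 4·(-402) = -809
ΔJ = -809 − (-1037) = 228; ΔB = -402 − (-459) = 57
Score = 4·228 + 1·57 = 969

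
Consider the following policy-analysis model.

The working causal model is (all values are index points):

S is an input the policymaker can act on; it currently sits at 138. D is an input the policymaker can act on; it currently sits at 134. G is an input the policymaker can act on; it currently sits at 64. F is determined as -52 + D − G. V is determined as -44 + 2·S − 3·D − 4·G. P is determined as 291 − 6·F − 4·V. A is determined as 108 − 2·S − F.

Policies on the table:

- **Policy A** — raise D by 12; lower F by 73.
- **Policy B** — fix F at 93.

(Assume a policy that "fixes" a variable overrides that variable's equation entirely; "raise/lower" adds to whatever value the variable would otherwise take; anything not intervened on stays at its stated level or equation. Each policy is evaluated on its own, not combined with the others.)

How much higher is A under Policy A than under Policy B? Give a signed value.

Policy A (D + 12, F − 73):
  S = 138
  D = 134 + 12 = 146
  G = 64
  F = -52 + 146 − 64 (−73 from intervention) = -43
  A = 108 − 2·138 − (-43) = -125
Policy B (F := 93):
  S = 138
  D = 134
  G = 64
  F = 93
  A = 108 − 2·138 − 93 = -261
A: -125 − (-261) = 136

136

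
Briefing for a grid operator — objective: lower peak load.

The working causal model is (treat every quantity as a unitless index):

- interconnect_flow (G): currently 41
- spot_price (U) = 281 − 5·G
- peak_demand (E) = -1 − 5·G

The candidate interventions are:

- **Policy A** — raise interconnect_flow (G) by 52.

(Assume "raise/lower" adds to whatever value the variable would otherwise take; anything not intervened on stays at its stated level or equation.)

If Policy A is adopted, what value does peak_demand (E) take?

-466

Policy A (G + 52):
  G = 41 + 52 = 93
  E = -1 − 5·93 = -466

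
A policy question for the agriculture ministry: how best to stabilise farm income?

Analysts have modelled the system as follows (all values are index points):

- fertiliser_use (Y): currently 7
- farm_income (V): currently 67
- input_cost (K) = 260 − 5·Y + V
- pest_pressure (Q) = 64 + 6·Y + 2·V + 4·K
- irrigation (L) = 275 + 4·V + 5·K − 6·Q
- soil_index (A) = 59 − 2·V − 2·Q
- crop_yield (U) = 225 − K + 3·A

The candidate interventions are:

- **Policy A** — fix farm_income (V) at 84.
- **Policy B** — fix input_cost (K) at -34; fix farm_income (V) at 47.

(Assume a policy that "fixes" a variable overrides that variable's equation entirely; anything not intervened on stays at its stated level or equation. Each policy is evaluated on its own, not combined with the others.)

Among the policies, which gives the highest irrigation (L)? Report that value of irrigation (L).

Policy A (V := 84):
  Y = 7
  V = 84
  K = 260 − 5·7 + 84 = 309
  Q = 64 + 6·7 + 2·84 + 4·309 = 1510
  L = 275 + 4·84 + 5·309 − 6·1510 = -6904
Policy B (K := -34, V := 47):
  Y = 7
  V = 47
  K = -34
  Q = 64 + 6·7 + 2·47 + 4·(-34) = 64
  L = 275 + 4·47 + 5·(-34) − 6·64 = -91
Comparing — Policy A: L=-6904, Policy B: L=-91. Highest is -91 (Policy B).

-91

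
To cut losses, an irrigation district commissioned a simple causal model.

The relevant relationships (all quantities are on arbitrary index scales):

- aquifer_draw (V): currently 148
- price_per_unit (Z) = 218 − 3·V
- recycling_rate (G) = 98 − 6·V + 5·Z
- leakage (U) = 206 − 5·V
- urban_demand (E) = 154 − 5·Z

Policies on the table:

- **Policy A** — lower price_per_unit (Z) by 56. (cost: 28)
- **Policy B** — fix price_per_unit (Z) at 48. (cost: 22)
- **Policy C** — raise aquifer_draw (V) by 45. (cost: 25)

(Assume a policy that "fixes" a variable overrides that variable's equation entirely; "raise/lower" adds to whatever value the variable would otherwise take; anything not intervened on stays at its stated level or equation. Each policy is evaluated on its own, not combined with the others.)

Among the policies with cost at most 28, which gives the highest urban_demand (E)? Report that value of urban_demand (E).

Policy A (Z − 56):
  V = 148
  Z = 218 − 3·148 (−56 from intervention) = -282
  E = 154 − 5·(-282) = 1564
Policy B (Z := 48):
  V = 148
  Z = 48
  E = 154 − 5·48 = -86
Policy C (V + 45):
  V = 148 + 45 = 193
  Z = 218 − 3·193 = -361
  E = 154 − 5·(-361) = 1959
Comparing — Policy A: E=1564, Policy B: E=-86, Policy C: E=1959. Highest is 1959 (Policy C).

1959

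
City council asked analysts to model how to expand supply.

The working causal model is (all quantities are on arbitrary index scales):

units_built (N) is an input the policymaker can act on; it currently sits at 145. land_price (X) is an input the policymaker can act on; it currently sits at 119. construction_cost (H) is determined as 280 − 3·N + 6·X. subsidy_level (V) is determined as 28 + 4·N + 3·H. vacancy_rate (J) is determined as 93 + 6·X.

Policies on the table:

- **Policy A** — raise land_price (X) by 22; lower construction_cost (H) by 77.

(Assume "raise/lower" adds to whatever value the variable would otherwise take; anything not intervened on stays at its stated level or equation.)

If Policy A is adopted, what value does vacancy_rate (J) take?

939

Policy A (X + 22, H − 77):
  X = 119 + 22 = 141
  J = 93 + 6·141 = 939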